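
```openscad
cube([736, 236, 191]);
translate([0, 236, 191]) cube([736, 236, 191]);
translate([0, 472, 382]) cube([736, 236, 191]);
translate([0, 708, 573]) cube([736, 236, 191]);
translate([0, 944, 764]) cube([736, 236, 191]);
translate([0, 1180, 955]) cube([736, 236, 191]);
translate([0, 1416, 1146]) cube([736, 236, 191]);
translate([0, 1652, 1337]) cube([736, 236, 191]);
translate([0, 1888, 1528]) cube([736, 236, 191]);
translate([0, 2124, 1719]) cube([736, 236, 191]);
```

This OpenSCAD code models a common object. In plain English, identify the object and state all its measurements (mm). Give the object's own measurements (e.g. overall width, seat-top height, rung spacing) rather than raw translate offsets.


A straight staircase of 10 solid steps. Each step is 736 mm wide (x), 236 mm deep (y, the going) and 191 mm tall (the rise). The first step rests on the floor; each subsequent step sits one going further in +y and one rise higher in +z, directly behind and above the previous step with no overlap.


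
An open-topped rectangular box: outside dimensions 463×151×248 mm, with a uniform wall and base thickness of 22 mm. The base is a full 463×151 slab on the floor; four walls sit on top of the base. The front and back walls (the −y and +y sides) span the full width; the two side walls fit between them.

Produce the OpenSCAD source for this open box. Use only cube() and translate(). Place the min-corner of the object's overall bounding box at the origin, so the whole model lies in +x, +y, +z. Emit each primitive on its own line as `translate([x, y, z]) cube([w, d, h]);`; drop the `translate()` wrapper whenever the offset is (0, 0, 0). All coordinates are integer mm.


cube([463, 151, 22]);
translate([0, 0, 22]) cube([463, 22, 226]);
translate([0, 129, 22]) cube([463, 22, 226]);
translate([0, 22, 22]) cube([22, 107, 226]);
translate([441, 22, 22]) cube([22, 107, 226]);


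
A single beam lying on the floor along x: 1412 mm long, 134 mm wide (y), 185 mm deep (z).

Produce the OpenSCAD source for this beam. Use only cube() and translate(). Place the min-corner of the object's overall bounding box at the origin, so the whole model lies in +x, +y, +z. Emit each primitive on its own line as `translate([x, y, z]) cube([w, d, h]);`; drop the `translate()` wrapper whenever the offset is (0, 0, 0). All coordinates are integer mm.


cube([1412, 134, 185]);


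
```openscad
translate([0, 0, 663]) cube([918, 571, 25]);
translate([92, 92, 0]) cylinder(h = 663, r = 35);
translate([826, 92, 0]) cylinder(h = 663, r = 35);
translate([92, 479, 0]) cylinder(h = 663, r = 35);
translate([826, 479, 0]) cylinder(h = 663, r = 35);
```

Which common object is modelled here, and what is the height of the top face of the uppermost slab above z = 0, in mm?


A table. The table height is 688 mm.

A 918×571×25 slab sits at z = 663 on four Ø70 mm round legs — a table. The top surface is at 663 + 25 = 688 mm.


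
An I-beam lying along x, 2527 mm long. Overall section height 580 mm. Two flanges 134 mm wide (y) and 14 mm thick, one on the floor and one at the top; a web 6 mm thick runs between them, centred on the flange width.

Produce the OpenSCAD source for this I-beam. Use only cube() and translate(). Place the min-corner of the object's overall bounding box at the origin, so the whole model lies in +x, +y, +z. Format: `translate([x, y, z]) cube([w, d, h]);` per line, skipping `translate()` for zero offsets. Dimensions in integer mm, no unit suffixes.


cube([2527, 134, 14]);
translate([0, 64, 14]) cube([2527, 6, 552]);
translate([0, 0, 566]) cube([2527, 134, 14]);


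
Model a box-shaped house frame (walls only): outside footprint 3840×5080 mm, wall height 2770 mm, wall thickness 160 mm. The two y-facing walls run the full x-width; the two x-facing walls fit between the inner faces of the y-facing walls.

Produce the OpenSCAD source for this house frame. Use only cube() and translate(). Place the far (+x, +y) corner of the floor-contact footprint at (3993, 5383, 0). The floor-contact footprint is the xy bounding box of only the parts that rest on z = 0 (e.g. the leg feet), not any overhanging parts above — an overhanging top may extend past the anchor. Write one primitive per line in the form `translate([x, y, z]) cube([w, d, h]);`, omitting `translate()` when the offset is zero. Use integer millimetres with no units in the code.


translate([153, 303, 0]) cube([3840, 160, 2770]);
translate([153, 5223, 0]) cube([3840, 160, 2770]);
translate([153, 463, 0]) cube([160, 4760, 2770]);
translate([3833, 463, 0]) cube([160, 4760, 2770]);


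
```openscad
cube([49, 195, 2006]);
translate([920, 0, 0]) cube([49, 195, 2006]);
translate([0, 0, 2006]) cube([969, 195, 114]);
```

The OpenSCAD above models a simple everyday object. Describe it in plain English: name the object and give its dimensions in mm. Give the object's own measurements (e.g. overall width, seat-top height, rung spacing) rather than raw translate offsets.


A door frame. The clear opening is 871 mm wide and 2006 mm high. Two 49 mm wide jambs, 195 mm deep, stand either side of the opening from the floor to the top of the opening. A 114 mm thick head sits across the top of both jambs, spanning the full outside width of the frame.


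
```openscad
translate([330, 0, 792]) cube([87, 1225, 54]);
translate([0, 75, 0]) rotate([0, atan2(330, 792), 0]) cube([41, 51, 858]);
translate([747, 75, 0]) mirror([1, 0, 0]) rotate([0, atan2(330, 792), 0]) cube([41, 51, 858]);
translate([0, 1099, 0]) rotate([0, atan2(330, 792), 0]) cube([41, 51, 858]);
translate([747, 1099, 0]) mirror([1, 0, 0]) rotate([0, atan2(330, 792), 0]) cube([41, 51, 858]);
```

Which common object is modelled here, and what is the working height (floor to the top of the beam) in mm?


A sawhorse. The overall height is 846 mm.

A beam across two mirrored pairs of raked legs — a sawhorse. The beam's underside is at z = 792 (matching the legs' vertical rise in atan2(330, 792)) and the beam is 54 mm tall, so its top is at 792 + 54 = 846 mm. The raked legs top out at the beam's underside, so that is the highest point.


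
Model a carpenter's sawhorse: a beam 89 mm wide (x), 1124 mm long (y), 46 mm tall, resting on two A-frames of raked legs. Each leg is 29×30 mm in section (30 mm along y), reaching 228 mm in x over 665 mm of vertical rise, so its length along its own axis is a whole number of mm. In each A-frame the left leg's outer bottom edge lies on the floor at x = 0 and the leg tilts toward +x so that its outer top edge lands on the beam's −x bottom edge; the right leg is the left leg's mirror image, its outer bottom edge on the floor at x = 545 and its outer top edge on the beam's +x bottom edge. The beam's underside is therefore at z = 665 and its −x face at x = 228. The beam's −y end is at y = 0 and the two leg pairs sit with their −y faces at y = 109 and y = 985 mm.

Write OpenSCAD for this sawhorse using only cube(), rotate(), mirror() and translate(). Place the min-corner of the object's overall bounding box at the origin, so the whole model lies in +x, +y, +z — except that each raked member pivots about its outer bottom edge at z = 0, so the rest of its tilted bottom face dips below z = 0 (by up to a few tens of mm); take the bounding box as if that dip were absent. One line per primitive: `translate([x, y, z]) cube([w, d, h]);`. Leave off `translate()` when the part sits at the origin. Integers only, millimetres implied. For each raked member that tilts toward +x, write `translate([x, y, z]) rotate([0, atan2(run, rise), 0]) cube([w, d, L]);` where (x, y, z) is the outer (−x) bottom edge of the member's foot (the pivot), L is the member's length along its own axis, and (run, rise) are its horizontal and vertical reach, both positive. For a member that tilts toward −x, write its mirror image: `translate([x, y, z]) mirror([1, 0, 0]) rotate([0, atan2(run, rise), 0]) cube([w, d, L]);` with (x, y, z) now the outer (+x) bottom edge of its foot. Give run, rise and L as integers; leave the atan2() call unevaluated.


translate([228, 0, 665]) cube([89, 1124, 46]);
translate([0, 109, 0]) rotate([0, atan2(228, 665), 0]) cube([29, 30, 703]);
translate([545, 109, 0]) mirror([1, 0, 0]) rotate([0, atan2(228, 665), 0]) cube([29, 30, 703]);
translate([0, 985, 0]) rotate([0, atan2(228, 665), 0]) cube([29, 30, 703]);
translate([545, 985, 0]) mirror([1, 0, 0]) rotate([0, atan2(228, 665), 0]) cube([29, 30, 703]);


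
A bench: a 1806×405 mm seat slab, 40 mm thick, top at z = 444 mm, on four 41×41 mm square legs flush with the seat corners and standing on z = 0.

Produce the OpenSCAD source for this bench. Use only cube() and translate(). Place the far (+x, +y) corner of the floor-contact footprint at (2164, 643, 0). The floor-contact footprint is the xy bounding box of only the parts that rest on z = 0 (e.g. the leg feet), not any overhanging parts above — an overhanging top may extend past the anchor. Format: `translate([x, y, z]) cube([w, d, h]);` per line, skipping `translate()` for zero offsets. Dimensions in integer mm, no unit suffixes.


// leg_h = 444 − 40 = 404
translate([358, 238, 404]) cube([1806, 405, 40]);
translate([358, 238, 0]) cube([41, 41, 404]);
translate([358, 602, 0]) cube([41, 41, 404]);
translate([2123, 238, 0]) cube([41, 41, 404]);
translate([2123, 602, 0]) cube([41, 41, 404]);


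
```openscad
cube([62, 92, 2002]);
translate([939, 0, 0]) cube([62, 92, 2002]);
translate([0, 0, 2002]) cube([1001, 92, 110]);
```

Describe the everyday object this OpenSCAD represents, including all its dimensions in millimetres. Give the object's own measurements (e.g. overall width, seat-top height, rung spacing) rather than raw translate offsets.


A door frame. The clear opening is 877 mm wide and 2002 mm high. Two 62 mm wide jambs, 92 mm deep, stand either side of the opening from the floor to the top of the opening. A 110 mm thick head sits across the top of both jambs, spanning the full outside width of the frame.


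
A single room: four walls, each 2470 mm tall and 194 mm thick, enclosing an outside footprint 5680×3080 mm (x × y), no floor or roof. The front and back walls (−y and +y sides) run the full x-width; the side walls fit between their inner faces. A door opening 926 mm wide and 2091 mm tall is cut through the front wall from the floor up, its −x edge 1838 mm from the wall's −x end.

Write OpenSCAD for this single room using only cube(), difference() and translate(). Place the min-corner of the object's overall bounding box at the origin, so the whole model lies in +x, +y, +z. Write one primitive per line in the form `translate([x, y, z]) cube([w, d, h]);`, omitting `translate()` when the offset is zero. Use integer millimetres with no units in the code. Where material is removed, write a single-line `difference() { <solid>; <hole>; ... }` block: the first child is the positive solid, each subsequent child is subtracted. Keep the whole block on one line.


difference() { cube([5680, 194, 2470]); translate([1838, 0, 0]) cube([926, 194, 2091]); }
translate([0, 2886, 0]) cube([5680, 194, 2470]);
translate([0, 194, 0]) cube([194, 2692, 2470]);
translate([5486, 194, 0]) cube([194, 2692, 2470]);


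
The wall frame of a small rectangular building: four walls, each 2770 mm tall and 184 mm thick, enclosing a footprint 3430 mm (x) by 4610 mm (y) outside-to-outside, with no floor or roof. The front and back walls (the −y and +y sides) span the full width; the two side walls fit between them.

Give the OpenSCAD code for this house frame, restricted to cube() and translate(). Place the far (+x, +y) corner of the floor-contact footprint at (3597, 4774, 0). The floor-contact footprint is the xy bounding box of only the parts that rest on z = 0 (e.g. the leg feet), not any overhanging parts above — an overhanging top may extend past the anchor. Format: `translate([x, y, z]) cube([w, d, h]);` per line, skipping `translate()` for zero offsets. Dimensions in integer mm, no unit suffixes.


translate([167, 164, 0]) cube([3430, 184, 2770]);
translate([167, 4590, 0]) cube([3430, 184, 2770]);
translate([167, 348, 0]) cube([184, 4242, 2770]);
translate([3413, 348, 0]) cube([184, 4242, 2770]);


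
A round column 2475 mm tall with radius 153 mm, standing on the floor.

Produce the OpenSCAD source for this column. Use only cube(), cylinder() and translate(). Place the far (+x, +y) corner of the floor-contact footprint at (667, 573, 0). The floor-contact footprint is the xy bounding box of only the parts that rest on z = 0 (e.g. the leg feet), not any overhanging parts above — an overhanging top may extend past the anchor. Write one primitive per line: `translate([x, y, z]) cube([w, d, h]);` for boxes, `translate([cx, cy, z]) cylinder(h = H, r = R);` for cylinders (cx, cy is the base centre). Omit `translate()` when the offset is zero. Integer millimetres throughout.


translate([514, 420, 0]) cylinder(h = 2475, r = 153);


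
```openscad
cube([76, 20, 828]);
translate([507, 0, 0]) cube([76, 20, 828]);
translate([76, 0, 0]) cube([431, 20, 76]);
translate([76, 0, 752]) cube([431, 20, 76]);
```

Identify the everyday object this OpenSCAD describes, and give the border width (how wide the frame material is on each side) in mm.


A picture frame. The border width is 76 mm.

Four thin pieces enclosing a rectangular opening — a picture frame. The two full-height stiles are 828 mm tall; the top rail sits at z = 752 and is 76 mm tall, so the border above the opening is 828 − 752 = 76 mm, matching the stile x-width.


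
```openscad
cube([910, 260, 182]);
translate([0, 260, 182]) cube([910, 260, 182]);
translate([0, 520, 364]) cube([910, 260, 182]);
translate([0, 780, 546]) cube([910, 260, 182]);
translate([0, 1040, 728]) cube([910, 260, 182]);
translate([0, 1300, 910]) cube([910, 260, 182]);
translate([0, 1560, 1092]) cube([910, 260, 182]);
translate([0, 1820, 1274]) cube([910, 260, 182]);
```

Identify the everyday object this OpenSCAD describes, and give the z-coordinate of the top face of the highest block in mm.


A staircase. The total rise is 1456 mm.

8 identical blocks, each offset up and back from the previous — a staircase. Each step is 182 mm tall and there are 8 of them, so the total rise is 8 × 182 = 1456 mm.


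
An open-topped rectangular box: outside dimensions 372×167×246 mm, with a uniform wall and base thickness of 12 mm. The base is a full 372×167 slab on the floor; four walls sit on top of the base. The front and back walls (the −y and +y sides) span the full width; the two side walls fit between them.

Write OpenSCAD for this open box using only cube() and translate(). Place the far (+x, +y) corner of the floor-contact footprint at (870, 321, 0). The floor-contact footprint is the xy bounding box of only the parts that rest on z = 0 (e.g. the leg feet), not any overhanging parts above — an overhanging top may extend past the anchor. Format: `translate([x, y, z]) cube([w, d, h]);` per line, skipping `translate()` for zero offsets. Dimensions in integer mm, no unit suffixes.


translate([498, 154, 0]) cube([372, 167, 12]);
translate([498, 154, 12]) cube([372, 12, 234]);
translate([498, 309, 12]) cube([372, 12, 234]);
translate([498, 166, 12]) cube([12, 143, 234]);
translate([858, 166, 12]) cube([12, 143, 234]);


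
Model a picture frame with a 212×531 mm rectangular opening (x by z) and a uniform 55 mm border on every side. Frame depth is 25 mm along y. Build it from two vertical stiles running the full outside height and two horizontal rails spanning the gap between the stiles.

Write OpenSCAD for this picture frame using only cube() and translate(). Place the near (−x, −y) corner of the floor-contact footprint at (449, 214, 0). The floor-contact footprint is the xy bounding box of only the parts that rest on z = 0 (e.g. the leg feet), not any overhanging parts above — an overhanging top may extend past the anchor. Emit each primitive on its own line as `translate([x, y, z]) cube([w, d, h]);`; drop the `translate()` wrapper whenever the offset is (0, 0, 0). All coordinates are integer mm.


translate([449, 214, 0]) cube([55, 25, 641]);
translate([716, 214, 0]) cube([55, 25, 641]);
translate([504, 214, 0]) cube([212, 25, 55]);
translate([504, 214, 586]) cube([212, 25, 55]);


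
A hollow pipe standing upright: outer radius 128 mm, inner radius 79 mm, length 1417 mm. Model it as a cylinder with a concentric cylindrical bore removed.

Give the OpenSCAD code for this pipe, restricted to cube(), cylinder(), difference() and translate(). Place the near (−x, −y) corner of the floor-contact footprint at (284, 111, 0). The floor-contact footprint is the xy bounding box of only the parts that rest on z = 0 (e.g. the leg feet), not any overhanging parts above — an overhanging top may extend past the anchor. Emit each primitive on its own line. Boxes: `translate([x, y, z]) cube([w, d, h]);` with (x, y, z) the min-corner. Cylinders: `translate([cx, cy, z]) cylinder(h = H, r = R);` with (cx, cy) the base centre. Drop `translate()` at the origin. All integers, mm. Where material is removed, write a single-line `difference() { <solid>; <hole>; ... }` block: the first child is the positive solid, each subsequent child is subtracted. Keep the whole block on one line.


difference() { translate([412, 239, 0]) cylinder(h = 1417, r = 128); translate([412, 239, 0]) cylinder(h = 1417, r = 79); }


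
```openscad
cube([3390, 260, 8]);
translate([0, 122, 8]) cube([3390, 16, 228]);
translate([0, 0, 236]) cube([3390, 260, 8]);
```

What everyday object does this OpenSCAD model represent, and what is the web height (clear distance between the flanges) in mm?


An I-beam. The web height is 228 mm.

Two wide flanges with a thin centred web — an I-beam. Overall 244 mm minus two 8 mm flanges gives a web of 244 − 2·8 = 228 mm.


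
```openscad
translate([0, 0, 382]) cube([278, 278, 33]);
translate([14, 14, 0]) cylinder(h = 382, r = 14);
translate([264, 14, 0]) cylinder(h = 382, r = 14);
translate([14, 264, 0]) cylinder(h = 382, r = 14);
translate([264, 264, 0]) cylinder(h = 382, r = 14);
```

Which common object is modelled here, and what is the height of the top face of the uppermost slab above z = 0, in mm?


A stool. The seat height is 415 mm.

A 278×278×33 slab at z = 382 on four corner cylinders — a stool. The seat top is 382 + 33 = 415 mm.


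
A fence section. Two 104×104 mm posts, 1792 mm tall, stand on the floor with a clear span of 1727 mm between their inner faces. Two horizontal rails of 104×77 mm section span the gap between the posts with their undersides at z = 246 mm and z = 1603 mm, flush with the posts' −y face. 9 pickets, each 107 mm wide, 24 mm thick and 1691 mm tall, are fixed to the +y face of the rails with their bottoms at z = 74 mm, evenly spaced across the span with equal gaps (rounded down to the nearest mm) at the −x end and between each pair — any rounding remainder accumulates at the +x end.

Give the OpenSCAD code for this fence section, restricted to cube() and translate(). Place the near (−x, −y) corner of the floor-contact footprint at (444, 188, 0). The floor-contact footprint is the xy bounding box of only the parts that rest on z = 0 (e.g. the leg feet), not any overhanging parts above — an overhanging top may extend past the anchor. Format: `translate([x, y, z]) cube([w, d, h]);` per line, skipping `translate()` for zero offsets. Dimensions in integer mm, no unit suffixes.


translate([444, 188, 0]) cube([104, 104, 1792]);
translate([2275, 188, 0]) cube([104, 104, 1792]);
translate([548, 188, 246]) cube([1727, 104, 77]);
translate([548, 188, 1603]) cube([1727, 104, 77]);
translate([624, 292, 74]) cube([107, 24, 1691]);
translate([807, 292, 74]) cube([107, 24, 1691]);
translate([990, 292, 74]) cube([107, 24, 1691]);
translate([1173, 292, 74]) cube([107, 24, 1691]);
translate([1356, 292, 74]) cube([107, 24, 1691]);
translate([1539, 292, 74]) cube([107, 24, 1691]);
translate([1722, 292, 74]) cube([107, 24, 1691]);
translate([1905, 292, 74]) cube([107, 24, 1691]);
translate([2088, 292, 74]) cube([107, 24, 1691]);


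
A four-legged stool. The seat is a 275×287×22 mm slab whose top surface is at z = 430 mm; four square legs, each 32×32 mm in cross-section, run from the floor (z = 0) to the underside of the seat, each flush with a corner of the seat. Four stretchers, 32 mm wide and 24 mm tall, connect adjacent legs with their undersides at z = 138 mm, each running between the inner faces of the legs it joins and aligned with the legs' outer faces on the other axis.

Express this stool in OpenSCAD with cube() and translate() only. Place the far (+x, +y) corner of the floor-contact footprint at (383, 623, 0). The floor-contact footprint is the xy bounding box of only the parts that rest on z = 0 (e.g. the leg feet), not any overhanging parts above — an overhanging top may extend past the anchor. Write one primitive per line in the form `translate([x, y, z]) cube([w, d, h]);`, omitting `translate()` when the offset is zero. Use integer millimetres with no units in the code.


translate([108, 336, 408]) cube([275, 287, 22]);
translate([108, 336, 0]) cube([32, 32, 408]);
translate([351, 336, 0]) cube([32, 32, 408]);
translate([108, 591, 0]) cube([32, 32, 408]);
translate([351, 591, 0]) cube([32, 32, 408]);
translate([140, 336, 138]) cube([211, 32, 24]);
translate([140, 591, 138]) cube([211, 32, 24]);
translate([108, 368, 138]) cube([32, 223, 24]);
translate([351, 368, 138]) cube([32, 223, 24]);


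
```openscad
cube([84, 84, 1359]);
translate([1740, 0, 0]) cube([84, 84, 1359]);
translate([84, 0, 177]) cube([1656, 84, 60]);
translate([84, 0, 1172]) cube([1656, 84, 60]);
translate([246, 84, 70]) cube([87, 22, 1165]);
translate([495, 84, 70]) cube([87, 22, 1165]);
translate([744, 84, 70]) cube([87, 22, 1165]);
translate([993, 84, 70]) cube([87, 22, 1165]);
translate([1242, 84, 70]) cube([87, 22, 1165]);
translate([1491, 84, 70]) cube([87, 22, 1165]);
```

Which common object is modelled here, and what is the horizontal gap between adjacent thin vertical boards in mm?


A fence section. The picket gap is 162 mm.

Two posts, two rails, 6 pickets — a fence section. Span 1656 mm holds 6 pickets of 87 mm with 7 equal gaps: ⌊(1656 − 6·87) / 7⌋ = 162 mm.


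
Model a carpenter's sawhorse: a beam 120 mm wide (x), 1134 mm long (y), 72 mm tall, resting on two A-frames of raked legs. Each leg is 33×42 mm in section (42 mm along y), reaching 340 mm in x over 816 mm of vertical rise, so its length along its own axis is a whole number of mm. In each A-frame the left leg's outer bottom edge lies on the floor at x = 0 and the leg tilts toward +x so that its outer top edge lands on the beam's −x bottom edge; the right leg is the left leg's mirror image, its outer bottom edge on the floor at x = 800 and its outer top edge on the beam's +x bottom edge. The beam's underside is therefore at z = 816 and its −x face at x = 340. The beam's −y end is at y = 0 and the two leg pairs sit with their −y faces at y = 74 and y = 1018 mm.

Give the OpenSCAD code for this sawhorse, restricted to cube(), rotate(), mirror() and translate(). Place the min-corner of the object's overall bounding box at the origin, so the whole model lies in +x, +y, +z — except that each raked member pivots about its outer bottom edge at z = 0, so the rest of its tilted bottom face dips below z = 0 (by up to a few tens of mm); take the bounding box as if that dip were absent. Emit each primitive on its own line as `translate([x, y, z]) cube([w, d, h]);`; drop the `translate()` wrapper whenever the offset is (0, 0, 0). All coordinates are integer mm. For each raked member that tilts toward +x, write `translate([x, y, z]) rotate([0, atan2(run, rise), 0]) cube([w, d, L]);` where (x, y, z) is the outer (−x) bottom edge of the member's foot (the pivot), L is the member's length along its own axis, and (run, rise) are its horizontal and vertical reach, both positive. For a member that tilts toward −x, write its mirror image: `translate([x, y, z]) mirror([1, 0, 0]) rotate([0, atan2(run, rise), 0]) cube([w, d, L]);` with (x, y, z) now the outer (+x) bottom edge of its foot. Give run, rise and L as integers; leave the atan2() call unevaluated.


translate([340, 0, 816]) cube([120, 1134, 72]);
translate([0, 74, 0]) rotate([0, atan2(340, 816), 0]) cube([33, 42, 884]);
translate([800, 74, 0]) mirror([1, 0, 0]) rotate([0, atan2(340, 816), 0]) cube([33, 42, 884]);
translate([0, 1018, 0]) rotate([0, atan2(340, 816), 0]) cube([33, 42, 884]);
translate([800, 1018, 0]) mirror([1, 0, 0]) rotate([0, atan2(340, 816), 0]) cube([33, 42, 884]);


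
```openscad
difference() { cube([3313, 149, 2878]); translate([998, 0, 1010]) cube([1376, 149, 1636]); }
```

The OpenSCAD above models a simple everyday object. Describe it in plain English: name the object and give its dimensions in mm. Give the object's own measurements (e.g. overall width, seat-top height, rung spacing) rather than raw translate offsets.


A wall 3313 mm long (x), 149 mm thick (y), 2878 mm tall, with a rectangular window opening cut through it. The opening is 1376 mm wide and 1636 mm tall; its sill is at z = 1010 mm and its near (−x) edge is 998 mm from the wall's −x end. The opening passes through the full wall thickness.


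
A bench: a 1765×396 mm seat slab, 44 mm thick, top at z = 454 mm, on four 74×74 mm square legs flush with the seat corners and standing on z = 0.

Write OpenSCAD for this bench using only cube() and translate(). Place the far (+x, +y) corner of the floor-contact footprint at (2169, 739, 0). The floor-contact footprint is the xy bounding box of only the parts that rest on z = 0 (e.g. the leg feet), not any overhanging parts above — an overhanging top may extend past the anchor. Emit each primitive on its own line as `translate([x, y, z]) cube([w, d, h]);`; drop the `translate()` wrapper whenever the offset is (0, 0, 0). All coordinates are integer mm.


// leg_h = 454 − 44 = 410
translate([404, 343, 410]) cube([1765, 396, 44]);
translate([404, 343, 0]) cube([74, 74, 410]);
translate([404, 665, 0]) cube([74, 74, 410]);
translate([2095, 343, 0]) cube([74, 74, 410]);
translate([2095, 665, 0]) cube([74, 74, 410]);


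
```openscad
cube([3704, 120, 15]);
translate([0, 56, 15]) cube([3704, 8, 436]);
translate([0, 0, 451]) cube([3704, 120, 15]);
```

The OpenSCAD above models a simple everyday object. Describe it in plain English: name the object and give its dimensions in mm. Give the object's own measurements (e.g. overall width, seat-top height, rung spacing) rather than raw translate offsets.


An I-beam lying along x, 3704 mm long. Overall section height 466 mm. Two flanges 120 mm wide (y) and 15 mm thick, one on the floor and one at the top; a web 8 mm thick runs between them, centred on the flange width.


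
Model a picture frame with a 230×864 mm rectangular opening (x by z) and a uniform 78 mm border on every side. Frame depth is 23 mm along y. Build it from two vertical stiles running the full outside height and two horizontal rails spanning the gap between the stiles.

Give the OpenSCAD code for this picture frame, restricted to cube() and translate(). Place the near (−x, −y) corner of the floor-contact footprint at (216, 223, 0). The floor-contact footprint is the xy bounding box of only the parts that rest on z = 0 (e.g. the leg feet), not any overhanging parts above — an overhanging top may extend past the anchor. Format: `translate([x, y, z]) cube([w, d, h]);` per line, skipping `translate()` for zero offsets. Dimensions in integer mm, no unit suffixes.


translate([216, 223, 0]) cube([78, 23, 1020]);
translate([524, 223, 0]) cube([78, 23, 1020]);
translate([294, 223, 0]) cube([230, 23, 78]);
translate([294, 223, 942]) cube([230, 23, 78]);


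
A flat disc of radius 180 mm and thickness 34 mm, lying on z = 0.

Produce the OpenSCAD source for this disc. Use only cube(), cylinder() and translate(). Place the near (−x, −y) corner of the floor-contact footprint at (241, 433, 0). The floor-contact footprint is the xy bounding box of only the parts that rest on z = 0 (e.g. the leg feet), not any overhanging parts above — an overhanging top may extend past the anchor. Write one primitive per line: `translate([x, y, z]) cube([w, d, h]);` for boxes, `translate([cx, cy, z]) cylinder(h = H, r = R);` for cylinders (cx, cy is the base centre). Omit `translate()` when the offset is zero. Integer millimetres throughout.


translate([421, 613, 0]) cylinder(h = 34, r = 180);


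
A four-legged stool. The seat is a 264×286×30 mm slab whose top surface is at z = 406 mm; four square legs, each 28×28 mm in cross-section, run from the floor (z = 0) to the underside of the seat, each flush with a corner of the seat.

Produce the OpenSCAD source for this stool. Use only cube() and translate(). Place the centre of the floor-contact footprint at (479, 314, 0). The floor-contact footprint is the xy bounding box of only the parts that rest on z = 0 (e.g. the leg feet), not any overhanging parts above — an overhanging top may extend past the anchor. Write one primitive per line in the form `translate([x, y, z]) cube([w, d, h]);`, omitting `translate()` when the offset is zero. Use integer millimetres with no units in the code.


translate([347, 171, 376]) cube([264, 286, 30]);
translate([347, 171, 0]) cube([28, 28, 376]);
translate([583, 171, 0]) cube([28, 28, 376]);
translate([347, 429, 0]) cube([28, 28, 376]);
translate([583, 429, 0]) cube([28, 28, 376]);


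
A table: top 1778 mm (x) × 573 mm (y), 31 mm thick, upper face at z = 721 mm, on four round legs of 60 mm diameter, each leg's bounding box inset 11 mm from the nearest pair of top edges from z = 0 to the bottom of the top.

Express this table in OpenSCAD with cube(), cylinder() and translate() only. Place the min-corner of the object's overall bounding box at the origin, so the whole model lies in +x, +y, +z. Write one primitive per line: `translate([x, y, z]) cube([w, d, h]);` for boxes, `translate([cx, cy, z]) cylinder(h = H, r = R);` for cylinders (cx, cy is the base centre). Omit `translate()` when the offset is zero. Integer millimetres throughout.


translate([0, 0, 690]) cube([1778, 573, 31]);
translate([41, 41, 0]) cylinder(h = 690, r = 30);
translate([1737, 41, 0]) cylinder(h = 690, r = 30);
translate([41, 532, 0]) cylinder(h = 690, r = 30);
translate([1737, 532, 0]) cylinder(h = 690, r = 30);


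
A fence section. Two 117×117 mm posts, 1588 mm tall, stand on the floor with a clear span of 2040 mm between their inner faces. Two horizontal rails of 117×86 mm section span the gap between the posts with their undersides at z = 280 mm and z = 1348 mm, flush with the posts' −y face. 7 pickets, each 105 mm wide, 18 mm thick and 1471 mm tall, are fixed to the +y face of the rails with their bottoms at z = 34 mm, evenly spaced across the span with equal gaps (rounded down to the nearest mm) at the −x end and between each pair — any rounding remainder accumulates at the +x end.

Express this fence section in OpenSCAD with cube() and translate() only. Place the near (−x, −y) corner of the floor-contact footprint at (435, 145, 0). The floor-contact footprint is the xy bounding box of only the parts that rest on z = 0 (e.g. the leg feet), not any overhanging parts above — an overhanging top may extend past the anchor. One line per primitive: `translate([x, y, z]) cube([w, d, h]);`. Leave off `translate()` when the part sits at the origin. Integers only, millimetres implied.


translate([435, 145, 0]) cube([117, 117, 1588]);
translate([2592, 145, 0]) cube([117, 117, 1588]);
translate([552, 145, 280]) cube([2040, 117, 86]);
translate([552, 145, 1348]) cube([2040, 117, 86]);
translate([715, 262, 34]) cube([105, 18, 1471]);
translate([983, 262, 34]) cube([105, 18, 1471]);
translate([1251, 262, 34]) cube([105, 18, 1471]);
translate([1519, 262, 34]) cube([105, 18, 1471]);
translate([1787, 262, 34]) cube([105, 18, 1471]);
translate([2055, 262, 34]) cube([105, 18, 1471]);
translate([2323, 262, 34]) cube([105, 18, 1471]);


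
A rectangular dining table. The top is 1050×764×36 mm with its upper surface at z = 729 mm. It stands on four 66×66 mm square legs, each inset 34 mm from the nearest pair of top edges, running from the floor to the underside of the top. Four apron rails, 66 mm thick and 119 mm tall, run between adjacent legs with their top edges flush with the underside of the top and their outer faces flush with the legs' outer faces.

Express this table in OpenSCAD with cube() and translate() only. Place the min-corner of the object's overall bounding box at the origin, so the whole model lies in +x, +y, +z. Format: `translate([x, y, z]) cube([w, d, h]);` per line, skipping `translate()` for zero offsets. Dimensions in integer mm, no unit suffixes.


translate([0, 0, 693]) cube([1050, 764, 36]);
translate([34, 34, 0]) cube([66, 66, 693]);
translate([950, 34, 0]) cube([66, 66, 693]);
translate([34, 664, 0]) cube([66, 66, 693]);
translate([950, 664, 0]) cube([66, 66, 693]);
translate([100, 34, 574]) cube([850, 66, 119]);
translate([100, 664, 574]) cube([850, 66, 119]);
translate([34, 100, 574]) cube([66, 564, 119]);
translate([950, 100, 574]) cube([66, 564, 119]);


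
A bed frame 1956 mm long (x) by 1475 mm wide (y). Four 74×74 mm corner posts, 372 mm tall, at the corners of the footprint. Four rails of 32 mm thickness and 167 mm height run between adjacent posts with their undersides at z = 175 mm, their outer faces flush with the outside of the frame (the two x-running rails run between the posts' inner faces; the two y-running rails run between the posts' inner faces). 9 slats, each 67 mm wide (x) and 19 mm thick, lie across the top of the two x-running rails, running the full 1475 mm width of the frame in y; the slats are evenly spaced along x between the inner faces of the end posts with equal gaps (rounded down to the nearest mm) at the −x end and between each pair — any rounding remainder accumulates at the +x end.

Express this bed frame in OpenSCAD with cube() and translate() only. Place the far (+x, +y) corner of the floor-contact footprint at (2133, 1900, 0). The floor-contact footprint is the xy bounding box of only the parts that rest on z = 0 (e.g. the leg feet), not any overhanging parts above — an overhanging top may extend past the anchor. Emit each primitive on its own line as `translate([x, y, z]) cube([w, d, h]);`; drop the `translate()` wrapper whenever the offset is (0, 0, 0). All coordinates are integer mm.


// slat z = rail_z + rail_h = 175 + 167 = 342
// slat gap = ⌊(1808 − 9·67) / 10⌋ = 120
translate([177, 425, 0]) cube([74, 74, 372]);
translate([177, 1826, 0]) cube([74, 74, 372]);
translate([2059, 425, 0]) cube([74, 74, 372]);
translate([2059, 1826, 0]) cube([74, 74, 372]);
translate([251, 425, 175]) cube([1808, 32, 167]);
translate([251, 1868, 175]) cube([1808, 32, 167]);
translate([177, 499, 175]) cube([32, 1327, 167]);
translate([2101, 499, 175]) cube([32, 1327, 167]);
translate([371, 425, 342]) cube([67, 1475, 19]);
translate([558, 425, 342]) cube([67, 1475, 19]);
translate([745, 425, 342]) cube([67, 1475, 19]);
translate([932, 425, 342]) cube([67, 1475, 19]);
translate([1119, 425, 342]) cube([67, 1475, 19]);
translate([1306, 425, 342]) cube([67, 1475, 19]);
translate([1493, 425, 342]) cube([67, 1475, 19]);
translate([1680, 425, 342]) cube([67, 1475, 19]);
translate([1867, 425, 342]) cube([67, 1475, 19]);


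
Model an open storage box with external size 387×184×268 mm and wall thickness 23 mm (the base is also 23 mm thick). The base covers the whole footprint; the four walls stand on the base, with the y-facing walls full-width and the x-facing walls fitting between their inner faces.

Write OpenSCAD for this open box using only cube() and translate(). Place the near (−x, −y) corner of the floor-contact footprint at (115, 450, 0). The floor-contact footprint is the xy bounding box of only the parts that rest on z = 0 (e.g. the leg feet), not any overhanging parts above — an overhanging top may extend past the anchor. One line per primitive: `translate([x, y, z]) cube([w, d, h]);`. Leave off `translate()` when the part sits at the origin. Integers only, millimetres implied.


translate([115, 450, 0]) cube([387, 184, 23]);
translate([115, 450, 23]) cube([387, 23, 245]);
translate([115, 611, 23]) cube([387, 23, 245]);
translate([115, 473, 23]) cube([23, 138, 245]);
translate([479, 473, 23]) cube([23, 138, 245]);


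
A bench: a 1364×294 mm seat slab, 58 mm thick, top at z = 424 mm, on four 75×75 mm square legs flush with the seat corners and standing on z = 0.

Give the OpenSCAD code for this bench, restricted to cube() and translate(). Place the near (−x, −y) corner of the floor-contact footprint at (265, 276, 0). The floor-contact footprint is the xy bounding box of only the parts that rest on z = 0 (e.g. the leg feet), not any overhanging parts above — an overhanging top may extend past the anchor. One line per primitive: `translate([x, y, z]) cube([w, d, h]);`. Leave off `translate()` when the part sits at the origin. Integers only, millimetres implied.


translate([265, 276, 366]) cube([1364, 294, 58]);
translate([265, 276, 0]) cube([75, 75, 366]);
translate([265, 495, 0]) cube([75, 75, 366]);
translate([1554, 276, 0]) cube([75, 75, 366]);
translate([1554, 495, 0]) cube([75, 75, 366]);


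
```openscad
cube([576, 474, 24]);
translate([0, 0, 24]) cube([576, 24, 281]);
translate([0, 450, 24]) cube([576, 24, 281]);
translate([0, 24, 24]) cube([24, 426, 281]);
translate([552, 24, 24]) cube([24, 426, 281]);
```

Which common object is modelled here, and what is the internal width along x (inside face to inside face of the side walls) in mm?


An open box. The internal width is 528 mm.

A 576×474 base slab with four walls standing on it — an open box. The base is 576 mm wide and the walls are 24 mm thick, so the internal width is 576 − 2 × 24 = 528 mm.


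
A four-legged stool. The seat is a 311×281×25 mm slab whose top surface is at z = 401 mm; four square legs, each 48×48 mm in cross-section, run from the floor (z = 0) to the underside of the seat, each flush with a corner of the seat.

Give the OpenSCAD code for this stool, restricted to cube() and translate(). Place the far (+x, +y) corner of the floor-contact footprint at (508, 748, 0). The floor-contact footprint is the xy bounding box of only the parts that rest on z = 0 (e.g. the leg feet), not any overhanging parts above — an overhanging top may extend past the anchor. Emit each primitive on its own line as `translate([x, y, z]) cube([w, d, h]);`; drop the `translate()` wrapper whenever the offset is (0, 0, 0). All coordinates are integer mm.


translate([197, 467, 376]) cube([311, 281, 25]);
translate([197, 467, 0]) cube([48, 48, 376]);
translate([460, 467, 0]) cube([48, 48, 376]);
translate([197, 700, 0]) cube([48, 48, 376]);
translate([460, 700, 0]) cube([48, 48, 376]);


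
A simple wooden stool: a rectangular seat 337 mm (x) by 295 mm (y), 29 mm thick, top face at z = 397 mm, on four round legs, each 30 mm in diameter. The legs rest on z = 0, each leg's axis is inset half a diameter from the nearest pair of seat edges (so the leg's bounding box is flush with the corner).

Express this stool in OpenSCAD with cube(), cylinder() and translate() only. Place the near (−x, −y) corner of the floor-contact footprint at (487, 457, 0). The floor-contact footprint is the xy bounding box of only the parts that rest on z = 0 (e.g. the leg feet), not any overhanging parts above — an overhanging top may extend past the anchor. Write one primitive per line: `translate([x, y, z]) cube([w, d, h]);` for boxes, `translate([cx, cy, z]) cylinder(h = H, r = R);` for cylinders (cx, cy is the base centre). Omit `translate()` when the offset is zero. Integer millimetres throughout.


// leg_h = 397 - 29 = 368
translate([487, 457, 368]) cube([337, 295, 29]);
translate([502, 472, 0]) cylinder(h = 368, r = 15);
translate([809, 472, 0]) cylinder(h = 368, r = 15);
translate([502, 737, 0]) cylinder(h = 368, r = 15);
translate([809, 737, 0]) cylinder(h = 368, r = 15);


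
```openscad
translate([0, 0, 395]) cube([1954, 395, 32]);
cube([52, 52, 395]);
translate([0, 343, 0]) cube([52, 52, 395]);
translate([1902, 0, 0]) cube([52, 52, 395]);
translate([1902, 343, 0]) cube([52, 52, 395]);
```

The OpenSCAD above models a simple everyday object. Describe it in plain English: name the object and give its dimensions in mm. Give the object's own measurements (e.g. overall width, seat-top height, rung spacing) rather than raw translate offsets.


A long wooden bench with a 1954 mm (x) × 395 mm (y) seat, 32 mm thick, its top surface 427 mm above the floor. Four 52 mm square legs at the seat corners, flush with the edges, run from z = 0 to the seat underside.
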